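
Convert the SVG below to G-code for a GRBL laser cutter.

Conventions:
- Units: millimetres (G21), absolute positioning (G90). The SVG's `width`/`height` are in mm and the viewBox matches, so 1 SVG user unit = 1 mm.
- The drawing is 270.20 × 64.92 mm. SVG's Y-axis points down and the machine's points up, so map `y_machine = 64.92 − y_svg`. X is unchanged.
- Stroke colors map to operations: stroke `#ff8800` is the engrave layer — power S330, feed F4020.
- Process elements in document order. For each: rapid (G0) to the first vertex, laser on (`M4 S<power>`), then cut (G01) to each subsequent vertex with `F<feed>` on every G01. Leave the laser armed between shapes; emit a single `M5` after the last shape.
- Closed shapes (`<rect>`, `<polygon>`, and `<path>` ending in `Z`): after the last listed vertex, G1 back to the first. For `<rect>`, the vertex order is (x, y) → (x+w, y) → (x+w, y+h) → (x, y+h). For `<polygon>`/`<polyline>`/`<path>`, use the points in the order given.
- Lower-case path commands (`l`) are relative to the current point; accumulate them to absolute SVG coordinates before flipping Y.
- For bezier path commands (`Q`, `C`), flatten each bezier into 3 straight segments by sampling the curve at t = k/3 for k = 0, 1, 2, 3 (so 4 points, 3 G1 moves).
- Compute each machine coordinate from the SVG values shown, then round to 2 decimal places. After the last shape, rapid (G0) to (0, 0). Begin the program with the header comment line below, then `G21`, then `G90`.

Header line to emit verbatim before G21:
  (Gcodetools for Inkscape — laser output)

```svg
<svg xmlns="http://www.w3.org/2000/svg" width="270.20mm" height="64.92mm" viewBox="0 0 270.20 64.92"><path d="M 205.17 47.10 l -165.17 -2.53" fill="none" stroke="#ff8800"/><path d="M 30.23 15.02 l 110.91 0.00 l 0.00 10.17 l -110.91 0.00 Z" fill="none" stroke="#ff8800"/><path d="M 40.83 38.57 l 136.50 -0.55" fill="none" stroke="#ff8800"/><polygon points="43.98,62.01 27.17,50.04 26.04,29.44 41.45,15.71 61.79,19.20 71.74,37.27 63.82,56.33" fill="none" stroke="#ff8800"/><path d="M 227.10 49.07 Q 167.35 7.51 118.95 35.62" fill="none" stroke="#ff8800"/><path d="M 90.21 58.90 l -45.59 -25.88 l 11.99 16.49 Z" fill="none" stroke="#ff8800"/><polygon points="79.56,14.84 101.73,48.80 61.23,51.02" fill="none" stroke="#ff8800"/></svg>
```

Since the viewBox matches the mm dimensions, user units are millimetres directly. The only transform is the Y-flip y_m = 64.92 − y_svg.

Shape 1 is a line segment drawn with `<path>`. Its stroke #ff8800 means engrave at S330, F4020. After flipping Y the toolpath is (205.17,17.82) → (40.00,20.35).

Shape 2 is a rectangle drawn with `<path>`. Its stroke #ff8800 means engrave at S330, F4020. After flipping Y the toolpath is (30.23,49.90) → (141.14,49.90) → (141.14,39.73) → (30.23,39.73) → (30.23,49.90), returning to the start.

Shape 3 is a line segment drawn with `<path>`. Its stroke #ff8800 means engrave at S330, F4020. After flipping Y the toolpath is (40.83,26.35) → (177.33,26.90).

Shape 4 is a regular polygon drawn with `<polygon>`. Its stroke #ff8800 means engrave at S330, F4020. After flipping Y the toolpath is (43.98,2.91) → (27.17,14.88) → (26.04,35.48) → (41.45,49.21) → (61.79,45.72) → (71.74,27.65) → (63.82,8.59) → (43.98,2.91), returning to the start.

Shape 5 is a quadratic bezier drawn with `<path>`. Its stroke #ff8800 means engrave at S330, F4020. After flipping Y the toolpath is (227.10,15.85) → (188.53,35.82) → (152.48,40.30) → (118.95,29.30).

Shape 6 is a closed polygon drawn with `<path>`. Its stroke #ff8800 means engrave at S330, F4020. After flipping Y the toolpath is (90.21,6.02) → (44.62,31.90) → (56.61,15.41) → (90.21,6.02), returning to the start.

Shape 7 is a regular polygon drawn with `<polygon>`. Its stroke #ff8800 means engrave at S330, F4020. After flipping Y the toolpath is (79.56,50.08) → (101.73,16.12) → (61.23,13.90) → (79.56,50.08), returning to the start.

(Gcodetools for Inkscape — laser output)
G21
G90
G0 X205.17 Y17.82
M4 S330
G01 X40.00 Y20.35 F4020
G0 X30.23 Y49.90
M4 S330
G01 X141.14 Y49.90 F4020
G01 X141.14 Y39.73 F4020
G01 X30.23 Y39.73 F4020
G01 X30.23 Y49.90 F4020
G0 X40.83 Y26.35
M4 S330
G01 X177.33 Y26.90 F4020
G0 X43.98 Y2.91
M4 S330
G01 X27.17 Y14.88 F4020
G01 X26.04 Y35.48 F4020
G01 X41.45 Y49.21 F4020
G01 X61.79 Y45.72 F4020
G01 X71.74 Y27.65 F4020
G01 X63.82 Y8.59 F4020
G01 X43.98 Y2.91 F4020
G0 X227.10 Y15.85
M4 S330
G01 X188.53 Y35.82 F4020
G01 X152.48 Y40.30 F4020
G01 X118.95 Y29.30 F4020
G0 X90.21 Y6.02
M4 S330
G01 X44.62 Y31.90 F4020
G01 X56.61 Y15.41 F4020
G01 X90.21 Y6.02 F4020
G0 X79.56 Y50.08
M4 S330
G01 X101.73 Y16.12 F4020
G01 X61.23 Y13.90 F4020
G01 X79.56 Y50.08 F4020
M5
G0 X0.00 Y0.00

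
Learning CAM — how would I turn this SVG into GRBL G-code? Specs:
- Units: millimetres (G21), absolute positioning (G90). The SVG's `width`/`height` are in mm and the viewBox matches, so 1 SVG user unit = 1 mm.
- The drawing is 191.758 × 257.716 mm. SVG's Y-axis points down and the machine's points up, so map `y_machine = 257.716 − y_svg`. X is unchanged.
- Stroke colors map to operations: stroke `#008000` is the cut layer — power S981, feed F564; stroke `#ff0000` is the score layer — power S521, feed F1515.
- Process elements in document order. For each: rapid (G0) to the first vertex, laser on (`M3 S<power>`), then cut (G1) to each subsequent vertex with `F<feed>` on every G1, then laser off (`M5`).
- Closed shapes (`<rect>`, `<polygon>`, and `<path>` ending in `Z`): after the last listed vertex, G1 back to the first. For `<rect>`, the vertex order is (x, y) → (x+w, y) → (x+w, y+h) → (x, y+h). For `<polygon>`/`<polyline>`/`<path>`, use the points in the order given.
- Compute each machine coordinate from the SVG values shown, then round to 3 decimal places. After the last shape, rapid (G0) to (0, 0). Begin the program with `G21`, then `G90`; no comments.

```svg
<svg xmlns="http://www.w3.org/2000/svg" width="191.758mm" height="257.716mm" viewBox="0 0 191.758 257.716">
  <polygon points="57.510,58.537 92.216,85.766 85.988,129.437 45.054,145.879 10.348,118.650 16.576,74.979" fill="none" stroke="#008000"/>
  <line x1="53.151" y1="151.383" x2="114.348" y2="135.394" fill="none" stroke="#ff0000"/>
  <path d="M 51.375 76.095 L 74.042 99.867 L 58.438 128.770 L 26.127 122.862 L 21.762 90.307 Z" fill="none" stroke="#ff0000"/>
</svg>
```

G21
G90
G0 X57.510 Y199.179
M3 S981
G1 X92.216 Y171.950 F564
G1 X85.988 Y128.279 F564
G1 X45.054 Y111.837 F564
G1 X10.348 Y139.066 F564
G1 X16.576 Y182.737 F564
G1 X57.510 Y199.179 F564
M5
G0 X53.151 Y106.333
M3 S521
G1 X114.348 Y122.322 F1515
M5
G0 X51.375 Y181.621
M3 S521
G1 X74.042 Y157.849 F1515
G1 X58.438 Y128.946 F1515
G1 X26.127 Y134.854 F1515
G1 X21.762 Y167.409 F1515
G1 X51.375 Y181.621 F1515
M5
G0 X0.000 Y0.000

Since the viewBox matches the mm dimensions, user units are millimetres directly. The only transform is the Y-flip y_m = 257.716 − y_svg.

Shape 1 is a regular polygon drawn with `<polygon>`. Its stroke #008000 means cut at S981, F564. After flipping Y the toolpath is (57.510,199.179) → (92.216,171.950) → (85.988,128.279) → (45.054,111.837) → (10.348,139.066) → (16.576,182.737) → (57.510,199.179), returning to the start.

Shape 2 is a line segment drawn with `<line>`. Its stroke #ff0000 means score at S521, F1515. After flipping Y the toolpath is (53.151,106.333) → (114.348,122.322).

Shape 3 is a regular polygon drawn with `<path>`. Its stroke #ff0000 means score at S521, F1515. After flipping Y the toolpath is (51.375,181.621) → (74.042,157.849) → (58.438,128.946) → (26.127,134.854) → (21.762,167.409) → (51.375,181.621), returning to the start.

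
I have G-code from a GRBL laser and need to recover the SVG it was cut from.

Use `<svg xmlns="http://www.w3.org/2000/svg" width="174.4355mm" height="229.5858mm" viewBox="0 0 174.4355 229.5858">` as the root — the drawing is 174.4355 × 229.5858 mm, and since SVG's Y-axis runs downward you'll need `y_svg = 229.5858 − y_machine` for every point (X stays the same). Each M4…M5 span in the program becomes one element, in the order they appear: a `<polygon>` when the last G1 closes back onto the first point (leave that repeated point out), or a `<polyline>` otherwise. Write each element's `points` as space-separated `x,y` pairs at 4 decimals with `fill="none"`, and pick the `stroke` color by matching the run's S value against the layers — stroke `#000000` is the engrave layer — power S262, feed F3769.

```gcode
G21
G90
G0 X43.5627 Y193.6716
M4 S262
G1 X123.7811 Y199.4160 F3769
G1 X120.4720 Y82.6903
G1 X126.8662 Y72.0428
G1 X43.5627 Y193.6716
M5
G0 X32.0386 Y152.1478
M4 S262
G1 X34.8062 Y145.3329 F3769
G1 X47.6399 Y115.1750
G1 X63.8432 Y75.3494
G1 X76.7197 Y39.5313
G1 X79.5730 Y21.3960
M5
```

Machine Y-up, SVG Y-down with viewBox height 229.5858, so y_svg = 229.5858 − y_machine; X carries over. Every run uses S262, so all elements get stroke `#000000` (engrave).

Run 1: The run returns to its start, so emit a `<polygon>` with points (Y-flipped): 43.5627,35.9142 123.7811,30.1698 120.4720,146.8955 126.8662,157.5430.

Run 2: The run is open, so emit a `<polyline>` with points (Y-flipped): 32.0386,77.4380 34.8062,84.2529 47.6399,114.4108 63.8432,154.2364 76.7197,190.0545 79.5730,208.1898.

<svg xmlns="http://www.w3.org/2000/svg" width="174.4355mm" height="229.5858mm" viewBox="0 0 174.4355 229.5858">
  <polygon points="43.5627,35.9142 123.7811,30.1698 120.4720,146.8955 126.8662,157.5430" fill="none" stroke="#000000"/>
  <polyline points="32.0386,77.4380 34.8062,84.2529 47.6399,114.4108 63.8432,154.2364 76.7197,190.0545 79.5730,208.1898" fill="none" stroke="#000000"/>
</svg>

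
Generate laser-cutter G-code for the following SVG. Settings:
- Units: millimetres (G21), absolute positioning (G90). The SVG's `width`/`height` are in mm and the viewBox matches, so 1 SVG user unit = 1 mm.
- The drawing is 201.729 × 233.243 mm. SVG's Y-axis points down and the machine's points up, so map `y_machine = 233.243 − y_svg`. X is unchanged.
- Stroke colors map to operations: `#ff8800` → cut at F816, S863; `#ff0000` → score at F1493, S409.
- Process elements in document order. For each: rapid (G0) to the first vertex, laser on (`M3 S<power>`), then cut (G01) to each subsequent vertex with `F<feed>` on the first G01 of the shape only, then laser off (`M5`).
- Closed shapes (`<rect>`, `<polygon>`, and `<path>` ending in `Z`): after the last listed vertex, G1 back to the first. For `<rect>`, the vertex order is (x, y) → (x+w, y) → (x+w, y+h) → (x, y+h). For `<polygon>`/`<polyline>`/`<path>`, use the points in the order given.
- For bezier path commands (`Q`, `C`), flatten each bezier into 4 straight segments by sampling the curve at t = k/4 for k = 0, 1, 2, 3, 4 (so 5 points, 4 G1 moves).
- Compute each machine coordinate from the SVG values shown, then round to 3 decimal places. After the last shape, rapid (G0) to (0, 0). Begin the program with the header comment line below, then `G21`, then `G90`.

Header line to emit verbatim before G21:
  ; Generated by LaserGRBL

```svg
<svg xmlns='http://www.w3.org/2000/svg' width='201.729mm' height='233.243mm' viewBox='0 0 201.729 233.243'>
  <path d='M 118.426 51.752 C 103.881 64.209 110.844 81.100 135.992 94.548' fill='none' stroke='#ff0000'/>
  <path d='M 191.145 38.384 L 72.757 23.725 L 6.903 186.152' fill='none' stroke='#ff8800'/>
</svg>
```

; Generated by LaserGRBL
G21
G90
G0 X118.426 Y181.491
M3 S409
G01 X111.498 Y171.440 F1493
G01 X112.324 Y160.465
G01 X120.593 Y149.303
G01 X135.992 Y138.695
M5
G0 X191.145 Y194.859
M3 S863
G01 X72.757 Y209.518 F816
G01 X6.903 Y47.091
M5
G0 X0.000 Y0.000

Since the viewBox matches the mm dimensions, user units are millimetres directly. The only transform is the Y-flip y_m = 233.243 − y_svg.

Shape 1 is a cubic bezier drawn with `<path>`. Its stroke #ff0000 means score at S409, F1493. After flipping Y the toolpath is (118.426,181.491) → (111.498,171.440) → (112.324,160.465) → (120.593,149.303) → (135.992,138.695).

Shape 2 is a open polyline drawn with `<path>`. Its stroke #ff8800 means cut at S863, F816. After flipping Y the toolpath is (191.145,194.859) → (72.757,209.518) → (6.903,47.091).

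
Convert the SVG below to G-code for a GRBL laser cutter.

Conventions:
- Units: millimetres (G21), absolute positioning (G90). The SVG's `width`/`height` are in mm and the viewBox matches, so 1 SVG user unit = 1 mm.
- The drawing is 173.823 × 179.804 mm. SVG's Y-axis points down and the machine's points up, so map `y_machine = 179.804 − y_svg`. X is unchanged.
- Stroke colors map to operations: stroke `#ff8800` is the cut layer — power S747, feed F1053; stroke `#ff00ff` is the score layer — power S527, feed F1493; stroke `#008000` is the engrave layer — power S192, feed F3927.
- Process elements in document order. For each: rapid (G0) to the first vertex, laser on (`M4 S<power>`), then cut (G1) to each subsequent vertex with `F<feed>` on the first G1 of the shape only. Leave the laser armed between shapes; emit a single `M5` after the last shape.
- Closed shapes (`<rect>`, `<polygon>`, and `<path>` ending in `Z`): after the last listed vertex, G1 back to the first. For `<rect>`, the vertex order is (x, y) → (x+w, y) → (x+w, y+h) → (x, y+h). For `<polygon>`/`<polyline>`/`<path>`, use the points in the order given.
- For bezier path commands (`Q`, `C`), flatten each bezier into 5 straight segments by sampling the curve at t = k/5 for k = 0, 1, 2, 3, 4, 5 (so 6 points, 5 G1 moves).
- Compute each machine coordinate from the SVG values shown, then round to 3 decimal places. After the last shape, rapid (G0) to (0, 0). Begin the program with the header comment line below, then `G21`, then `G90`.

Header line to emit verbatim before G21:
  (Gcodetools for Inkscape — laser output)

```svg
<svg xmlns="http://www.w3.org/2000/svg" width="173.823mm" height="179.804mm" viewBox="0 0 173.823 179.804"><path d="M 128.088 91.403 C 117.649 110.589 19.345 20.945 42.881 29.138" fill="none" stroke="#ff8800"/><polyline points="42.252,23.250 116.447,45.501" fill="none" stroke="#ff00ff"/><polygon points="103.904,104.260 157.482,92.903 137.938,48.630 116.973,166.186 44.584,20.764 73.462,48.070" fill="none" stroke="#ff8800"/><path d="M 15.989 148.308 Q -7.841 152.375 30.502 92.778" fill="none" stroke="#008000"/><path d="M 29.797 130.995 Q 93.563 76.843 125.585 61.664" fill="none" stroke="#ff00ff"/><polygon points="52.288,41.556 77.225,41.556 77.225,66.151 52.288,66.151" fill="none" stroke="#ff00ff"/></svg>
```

(Gcodetools for Inkscape — laser output)
G21
G90
G0 X128.088 Y88.401
M4 S747
G1 X112.958 Y88.296 F1053
G1 X86.807 Y104.390
G1 X59.700 Y126.763
G1 X41.703 Y145.495
G1 X42.881 Y150.666
G0 X42.252 Y156.554
M4 S527
G1 X116.447 Y134.303 F1493
G0 X103.904 Y75.544
M4 S747
G1 X157.482 Y86.901 F1053
G1 X137.938 Y131.174
G1 X116.973 Y13.618
G1 X44.584 Y159.040
G1 X73.462 Y131.734
G1 X103.904 Y75.544
G0 X15.989 Y31.496
M4 S192
G1 X8.944 Y32.416 F3927
G1 X6.873 Y38.429
G1 X9.775 Y49.535
G1 X17.652 Y65.734
G1 X30.502 Y87.026
G0 X29.797 Y48.809
M4 S527
G1 X54.034 Y68.911 F1493
G1 X75.731 Y85.895
G1 X94.888 Y99.761
G1 X111.506 Y110.509
G1 X125.585 Y118.140
G0 X52.288 Y138.248
M4 S527
G1 X77.225 Y138.248 F1493
G1 X77.225 Y113.653
G1 X52.288 Y113.653
G1 X52.288 Y138.248
M5
G0 X0.000 Y0.000

viewBox `0 0 173.823 179.804` with mm width/height → 1 unit = 1 mm. Flip: y_m = 179.804 − y_svg.

**Shape 1** — `<path>` cubic bezier, stroke `#ff8800` → cut (S747, F1053). Control points (SVG): P0=(128.088,91.403), P1=(117.649,110.589), P2=(19.345,20.945), P3=(42.881,29.138); sampled at t=k/5. Machine vertices: (128.088,88.401) → (112.958,88.296) → (86.807,104.390) → (59.700,126.763) → (41.703,145.495) → (42.881,150.666). Open path.

**Shape 2** — `<polyline>` line segment, stroke `#ff00ff` → score (S527, F1493). Machine vertices: (42.252,156.554) → (116.447,134.303). Open path.

**Shape 3** — `<polygon>` closed polygon, stroke `#ff8800` → cut (S747, F1053). Machine vertices: (103.904,75.544) → (157.482,86.901) → (137.938,131.174) → (116.973,13.618) → (44.584,159.040) → (73.462,131.734) → (103.904,75.544). Closed: final G1 returns to the first vertex.

**Shape 4** — `<path>` quadratic bezier, stroke `#008000` → engrave (S192, F3927). Control points (SVG): P0=(15.989,148.308), P1=(-7.841,152.375), P2=(30.502,92.778); sampled at t=k/5. Machine vertices: (15.989,31.496) → (8.944,32.416) → (6.873,38.429) → (9.775,49.535) → (17.652,65.734) → (30.502,87.026). Open path.

**Shape 5** — `<path>` quadratic bezier, stroke `#ff00ff` → score (S527, F1493). Control points (SVG): P0=(29.797,130.995), P1=(93.563,76.843), P2=(125.585,61.664); sampled at t=k/5. Machine vertices: (29.797,48.809) → (54.034,68.911) → (75.731,85.895) → (94.888,99.761) → (111.506,110.509) → (125.585,118.140). Open path.

**Shape 6** — `<polygon>` rectangle, stroke `#ff00ff` → score (S527, F1493). Machine vertices: (52.288,138.248) → (77.225,138.248) → (77.225,113.653) → (52.288,113.653) → (52.288,138.248). Closed: final G1 returns to the first vertex.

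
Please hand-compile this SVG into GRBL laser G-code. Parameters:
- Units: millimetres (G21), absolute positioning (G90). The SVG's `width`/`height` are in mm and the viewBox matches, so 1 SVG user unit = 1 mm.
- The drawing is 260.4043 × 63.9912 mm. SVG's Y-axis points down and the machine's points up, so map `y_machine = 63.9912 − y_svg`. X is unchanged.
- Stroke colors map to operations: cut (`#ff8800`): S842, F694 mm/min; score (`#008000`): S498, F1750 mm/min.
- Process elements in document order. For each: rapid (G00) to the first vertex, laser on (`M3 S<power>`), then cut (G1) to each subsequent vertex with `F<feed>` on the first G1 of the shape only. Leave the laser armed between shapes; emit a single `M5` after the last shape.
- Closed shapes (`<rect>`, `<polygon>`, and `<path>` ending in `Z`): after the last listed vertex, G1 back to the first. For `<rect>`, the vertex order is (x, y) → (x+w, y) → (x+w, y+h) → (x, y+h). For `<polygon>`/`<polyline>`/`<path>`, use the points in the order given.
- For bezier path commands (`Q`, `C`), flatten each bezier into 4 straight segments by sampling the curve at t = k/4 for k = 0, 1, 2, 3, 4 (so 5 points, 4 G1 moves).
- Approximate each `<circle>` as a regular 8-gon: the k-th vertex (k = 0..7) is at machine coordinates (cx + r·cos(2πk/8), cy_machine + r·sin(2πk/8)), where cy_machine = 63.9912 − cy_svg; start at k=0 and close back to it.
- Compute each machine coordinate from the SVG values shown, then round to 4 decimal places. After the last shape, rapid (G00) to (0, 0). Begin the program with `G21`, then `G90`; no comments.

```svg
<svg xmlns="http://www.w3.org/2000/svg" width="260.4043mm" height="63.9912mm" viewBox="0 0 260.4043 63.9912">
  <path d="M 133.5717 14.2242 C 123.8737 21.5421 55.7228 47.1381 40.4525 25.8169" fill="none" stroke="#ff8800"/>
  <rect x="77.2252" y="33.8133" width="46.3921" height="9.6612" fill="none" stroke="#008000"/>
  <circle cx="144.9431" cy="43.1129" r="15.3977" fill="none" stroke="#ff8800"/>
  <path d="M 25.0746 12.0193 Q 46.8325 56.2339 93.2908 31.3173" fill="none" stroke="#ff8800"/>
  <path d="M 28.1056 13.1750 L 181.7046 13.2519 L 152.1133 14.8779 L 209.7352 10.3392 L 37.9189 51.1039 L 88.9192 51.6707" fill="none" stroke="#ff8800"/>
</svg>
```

viewBox `0 0 260.4043 63.9912` with mm width/height → 1 unit = 1 mm. Flip: y_m = 63.9912 − y_svg.

**Shape 1** — `<path>` cubic bezier, stroke `#ff8800` → cut (S842, F694). Control points (SVG): P0=(133.5717,14.2242), P1=(123.8737,21.5421), P2=(55.7228,47.1381), P3=(40.4525,25.8169); sampled at t=k/4. Machine vertices: (133.5717,49.7670) → (117.0779,41.8701) → (89.1017,33.2310) → (60.0808,29.9617) → (40.4525,38.1743). Open path.

**Shape 2** — `<rect>` rectangle, stroke `#008000` → score (S498, F1750). Machine vertices: (77.2252,30.1779) → (123.6173,30.1779) → (123.6173,20.5167) → (77.2252,20.5167) → (77.2252,30.1779). Closed: final G1 returns to the first vertex.

**Shape 3** — `<circle>` circle, stroke `#ff8800` → cut (S842, F694). Machine vertices: (160.3408,20.8783) → (155.8309,31.7661) → (144.9431,36.2760) → (134.0553,31.7661) → (129.5454,20.8783) → (134.0553,9.9905) → (144.9431,5.4806) → (155.8309,9.9905) → (160.3408,20.8783). Closed: final G1 returns to the first vertex.

**Shape 4** — `<path>` quadratic bezier, stroke `#ff8800` → cut (S842, F694). Control points (SVG): P0=(25.0746,12.0193), P1=(46.8325,56.2339), P2=(93.2908,31.3173); sampled at t=k/4. Machine vertices: (25.0746,51.9719) → (37.4973,34.1853) → (53.0076,25.0401) → (71.6054,24.5363) → (93.2908,32.6739). Open path.

**Shape 5** — `<path>` open polyline, stroke `#ff8800` → cut (S842, F694). Machine vertices: (28.1056,50.8162) → (181.7046,50.7393) → (152.1133,49.1133) → (209.7352,53.6520) → (37.9189,12.8873) → (88.9192,12.3205). Open path.

G21
G90
G00 X133.5717 Y49.7670
M3 S842
G1 X117.0779 Y41.8701 F694
G1 X89.1017 Y33.2310
G1 X60.0808 Y29.9617
G1 X40.4525 Y38.1743
G00 X77.2252 Y30.1779
M3 S498
G1 X123.6173 Y30.1779 F1750
G1 X123.6173 Y20.5167
G1 X77.2252 Y20.5167
G1 X77.2252 Y30.1779
G00 X160.3408 Y20.8783
M3 S842
G1 X155.8309 Y31.7661 F694
G1 X144.9431 Y36.2760
G1 X134.0553 Y31.7661
G1 X129.5454 Y20.8783
G1 X134.0553 Y9.9905
G1 X144.9431 Y5.4806
G1 X155.8309 Y9.9905
G1 X160.3408 Y20.8783
G00 X25.0746 Y51.9719
M3 S842
G1 X37.4973 Y34.1853 F694
G1 X53.0076 Y25.0401
G1 X71.6054 Y24.5363
G1 X93.2908 Y32.6739
G00 X28.1056 Y50.8162
M3 S842
G1 X181.7046 Y50.7393 F694
G1 X152.1133 Y49.1133
G1 X209.7352 Y53.6520
G1 X37.9189 Y12.8873
G1 X88.9192 Y12.3205
M5
G00 X0.0000 Y0.0000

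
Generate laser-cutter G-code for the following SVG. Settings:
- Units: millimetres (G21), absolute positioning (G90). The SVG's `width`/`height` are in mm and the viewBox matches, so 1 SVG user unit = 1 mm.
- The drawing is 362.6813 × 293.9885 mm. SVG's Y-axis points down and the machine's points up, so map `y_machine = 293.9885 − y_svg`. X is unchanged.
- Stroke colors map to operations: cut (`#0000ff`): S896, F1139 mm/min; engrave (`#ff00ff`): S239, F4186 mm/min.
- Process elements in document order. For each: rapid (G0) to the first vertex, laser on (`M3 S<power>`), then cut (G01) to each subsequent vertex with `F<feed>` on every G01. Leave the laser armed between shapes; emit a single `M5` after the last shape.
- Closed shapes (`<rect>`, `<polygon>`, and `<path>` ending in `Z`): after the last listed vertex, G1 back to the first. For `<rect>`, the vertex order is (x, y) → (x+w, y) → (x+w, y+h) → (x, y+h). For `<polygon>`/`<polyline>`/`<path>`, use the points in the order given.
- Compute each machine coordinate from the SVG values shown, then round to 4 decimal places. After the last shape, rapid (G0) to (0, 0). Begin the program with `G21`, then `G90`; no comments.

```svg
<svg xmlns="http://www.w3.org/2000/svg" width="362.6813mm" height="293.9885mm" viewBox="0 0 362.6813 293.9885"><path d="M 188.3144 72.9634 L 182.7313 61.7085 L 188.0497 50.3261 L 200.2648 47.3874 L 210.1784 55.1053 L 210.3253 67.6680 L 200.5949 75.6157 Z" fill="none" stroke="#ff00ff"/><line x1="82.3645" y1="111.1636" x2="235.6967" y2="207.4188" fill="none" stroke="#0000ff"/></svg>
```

G21
G90
G0 X188.3144 Y221.0251
M3 S239
G01 X182.7313 Y232.2800 F4186
G01 X188.0497 Y243.6624 F4186
G01 X200.2648 Y246.6011 F4186
G01 X210.1784 Y238.8832 F4186
G01 X210.3253 Y226.3205 F4186
G01 X200.5949 Y218.3728 F4186
G01 X188.3144 Y221.0251 F4186
G0 X82.3645 Y182.8249
M3 S896
G01 X235.6967 Y86.5697 F1139
M5
G0 X0.0000 Y0.0000

Since the viewBox matches the mm dimensions, user units are millimetres directly. The only transform is the Y-flip y_m = 293.9885 − y_svg.

Shape 1 is a regular polygon drawn with `<path>`. Its stroke #ff00ff means engrave at S239, F4186. After flipping Y the toolpath is (188.3144,221.0251) → (182.7313,232.2800) → (188.0497,243.6624) → (200.2648,246.6011) → (210.1784,238.8832) → (210.3253,226.3205) → (200.5949,218.3728) → (188.3144,221.0251), returning to the start.

Shape 2 is a line segment drawn with `<line>`. Its stroke #0000ff means cut at S896, F1139. After flipping Y the toolpath is (82.3645,182.8249) → (235.6967,86.5697).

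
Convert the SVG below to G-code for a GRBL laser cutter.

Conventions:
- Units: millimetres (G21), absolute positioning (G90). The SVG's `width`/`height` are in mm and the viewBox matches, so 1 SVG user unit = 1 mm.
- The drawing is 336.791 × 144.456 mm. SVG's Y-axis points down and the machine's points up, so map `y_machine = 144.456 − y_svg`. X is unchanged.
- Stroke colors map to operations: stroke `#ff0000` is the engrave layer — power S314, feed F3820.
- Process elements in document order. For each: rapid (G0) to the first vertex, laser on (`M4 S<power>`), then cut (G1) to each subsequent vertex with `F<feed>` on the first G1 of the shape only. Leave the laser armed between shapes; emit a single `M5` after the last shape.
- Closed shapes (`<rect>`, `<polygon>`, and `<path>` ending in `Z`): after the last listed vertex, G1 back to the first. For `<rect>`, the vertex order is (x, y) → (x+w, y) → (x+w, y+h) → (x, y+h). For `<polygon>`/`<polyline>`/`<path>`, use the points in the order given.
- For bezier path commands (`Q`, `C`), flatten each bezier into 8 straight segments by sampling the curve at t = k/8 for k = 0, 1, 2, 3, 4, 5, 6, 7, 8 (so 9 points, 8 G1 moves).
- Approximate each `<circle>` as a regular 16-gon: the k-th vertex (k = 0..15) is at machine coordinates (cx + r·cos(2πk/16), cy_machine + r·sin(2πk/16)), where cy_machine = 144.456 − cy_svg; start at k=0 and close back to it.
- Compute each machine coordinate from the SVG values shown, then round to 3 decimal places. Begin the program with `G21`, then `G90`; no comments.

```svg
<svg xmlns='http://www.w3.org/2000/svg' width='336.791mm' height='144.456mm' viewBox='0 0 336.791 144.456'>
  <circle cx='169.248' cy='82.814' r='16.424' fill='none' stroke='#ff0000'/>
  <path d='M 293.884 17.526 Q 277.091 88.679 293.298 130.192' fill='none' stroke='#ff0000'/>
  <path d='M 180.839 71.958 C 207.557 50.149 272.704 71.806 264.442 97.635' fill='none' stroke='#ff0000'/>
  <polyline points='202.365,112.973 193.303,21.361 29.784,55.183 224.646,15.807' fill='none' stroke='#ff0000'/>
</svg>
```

Since the viewBox matches the mm dimensions, user units are millimetres directly. The only transform is the Y-flip y_m = 144.456 − y_svg.

Shape 1 is a circle drawn with `<circle>`. Its stroke #ff0000 means engrave at S314, F3820. After flipping Y the toolpath is (185.672,61.642) → (184.422,67.927) → (180.862,73.256) → (175.533,76.816) → (169.248,78.066) → (162.963,76.816) → (157.634,73.256) → (154.074,67.927) → (152.824,61.642) → (154.074,55.357) → (157.634,50.028) → (162.963,46.468) → (169.248,45.218) → (175.533,46.468) → (180.862,50.028) → (184.422,55.357) → (185.672,61.642), returning to the start.

Shape 2 is a quadratic bezier drawn with `<path>`. Its stroke #ff0000 means engrave at S314, F3820. After flipping Y the toolpath is (293.884,126.930) → (290.201,109.605) → (287.550,93.206) → (285.930,77.733) → (285.341,63.187) → (285.783,49.567) → (287.257,36.873) → (289.762,25.105) → (293.298,14.264).

Shape 3 is a cubic bezier drawn with `<path>`. Its stroke #ff0000 means engrave at S314, F3820. After flipping Y the toolpath is (180.839,72.498) → (192.441,78.716) → (206.335,81.319) → (221.211,80.768) → (235.758,77.524) → (248.665,72.046) → (258.622,64.797) → (264.318,56.235) → (264.442,46.821).

Shape 4 is a open polyline drawn with `<polyline>`. Its stroke #ff0000 means engrave at S314, F3820. After flipping Y the toolpath is (202.365,31.483) → (193.303,123.095) → (29.784,89.273) → (224.646,128.649).

G21
G90
G0 X185.672 Y61.642
M4 S314
G1 X184.422 Y67.927 F3820
G1 X180.862 Y73.256
G1 X175.533 Y76.816
G1 X169.248 Y78.066
G1 X162.963 Y76.816
G1 X157.634 Y73.256
G1 X154.074 Y67.927
G1 X152.824 Y61.642
G1 X154.074 Y55.357
G1 X157.634 Y50.028
G1 X162.963 Y46.468
G1 X169.248 Y45.218
G1 X175.533 Y46.468
G1 X180.862 Y50.028
G1 X184.422 Y55.357
G1 X185.672 Y61.642
G0 X293.884 Y126.930
M4 S314
G1 X290.201 Y109.605 F3820
G1 X287.550 Y93.206
G1 X285.930 Y77.733
G1 X285.341 Y63.187
G1 X285.783 Y49.567
G1 X287.257 Y36.873
G1 X289.762 Y25.105
G1 X293.298 Y14.264
G0 X180.839 Y72.498
M4 S314
G1 X192.441 Y78.716 F3820
G1 X206.335 Y81.319
G1 X221.211 Y80.768
G1 X235.758 Y77.524
G1 X248.665 Y72.046
G1 X258.622 Y64.797
G1 X264.318 Y56.235
G1 X264.442 Y46.821
G0 X202.365 Y31.483
M4 S314
G1 X193.303 Y123.095 F3820
G1 X29.784 Y89.273
G1 X224.646 Y128.649
M5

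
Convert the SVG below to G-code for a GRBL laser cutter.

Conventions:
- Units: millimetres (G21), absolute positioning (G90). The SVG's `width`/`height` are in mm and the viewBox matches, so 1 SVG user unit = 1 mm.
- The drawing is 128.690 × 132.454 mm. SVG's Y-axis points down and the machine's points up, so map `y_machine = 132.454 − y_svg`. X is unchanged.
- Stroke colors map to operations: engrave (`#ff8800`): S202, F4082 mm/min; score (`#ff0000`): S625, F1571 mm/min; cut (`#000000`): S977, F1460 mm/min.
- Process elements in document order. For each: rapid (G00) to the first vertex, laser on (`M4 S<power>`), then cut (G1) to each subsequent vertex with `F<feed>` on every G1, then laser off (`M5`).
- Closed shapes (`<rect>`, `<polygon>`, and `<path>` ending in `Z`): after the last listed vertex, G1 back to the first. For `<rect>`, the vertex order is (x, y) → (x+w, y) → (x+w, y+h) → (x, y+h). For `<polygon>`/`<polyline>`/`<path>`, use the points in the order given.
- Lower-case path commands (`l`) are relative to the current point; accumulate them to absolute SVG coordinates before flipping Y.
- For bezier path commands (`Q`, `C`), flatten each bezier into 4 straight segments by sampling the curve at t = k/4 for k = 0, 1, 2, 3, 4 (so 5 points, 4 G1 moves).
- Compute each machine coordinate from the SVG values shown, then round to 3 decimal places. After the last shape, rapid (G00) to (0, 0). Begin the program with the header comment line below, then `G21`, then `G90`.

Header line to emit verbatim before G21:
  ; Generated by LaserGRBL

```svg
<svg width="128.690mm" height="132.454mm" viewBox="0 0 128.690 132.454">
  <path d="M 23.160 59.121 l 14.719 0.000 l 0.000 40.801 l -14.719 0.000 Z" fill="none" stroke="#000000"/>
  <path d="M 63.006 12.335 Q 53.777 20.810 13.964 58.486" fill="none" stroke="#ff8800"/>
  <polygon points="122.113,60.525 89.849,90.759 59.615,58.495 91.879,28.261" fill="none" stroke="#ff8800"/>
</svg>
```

; Generated by LaserGRBL
G21
G90
G00 X23.160 Y73.333
M4 S977
G1 X37.879 Y73.333 F1460
G1 X37.879 Y32.532 F1460
G1 X23.160 Y32.532 F1460
G1 X23.160 Y73.333 F1460
M5
G00 X63.006 Y120.119
M4 S202
G1 X56.480 Y114.056 F4082
G1 X46.131 Y104.344 F4082
G1 X31.959 Y90.981 F4082
G1 X13.964 Y73.968 F4082
M5
G00 X122.113 Y71.929
M4 S202
G1 X89.849 Y41.695 F4082
G1 X59.615 Y73.959 F4082
G1 X91.879 Y104.193 F4082
G1 X122.113 Y71.929 F4082
M5
G00 X0.000 Y0.000

Since the viewBox matches the mm dimensions, user units are millimetres directly. The only transform is the Y-flip y_m = 132.454 − y_svg.

Shape 1 is a rectangle drawn with `<path>`. Its stroke #000000 means cut at S977, F1460. After flipping Y the toolpath is (23.160,73.333) → (37.879,73.333) → (37.879,32.532) → (23.160,32.532) → (23.160,73.333), returning to the start.

Shape 2 is a quadratic bezier drawn with `<path>`. Its stroke #ff8800 means engrave at S202, F4082. After flipping Y the toolpath is (63.006,120.119) → (56.480,114.056) → (46.131,104.344) → (31.959,90.981) → (13.964,73.968).

Shape 3 is a regular polygon drawn with `<polygon>`. Its stroke #ff8800 means engrave at S202, F4082. After flipping Y the toolpath is (122.113,71.929) → (89.849,41.695) → (59.615,73.959) → (91.879,104.193) → (122.113,71.929), returning to the start.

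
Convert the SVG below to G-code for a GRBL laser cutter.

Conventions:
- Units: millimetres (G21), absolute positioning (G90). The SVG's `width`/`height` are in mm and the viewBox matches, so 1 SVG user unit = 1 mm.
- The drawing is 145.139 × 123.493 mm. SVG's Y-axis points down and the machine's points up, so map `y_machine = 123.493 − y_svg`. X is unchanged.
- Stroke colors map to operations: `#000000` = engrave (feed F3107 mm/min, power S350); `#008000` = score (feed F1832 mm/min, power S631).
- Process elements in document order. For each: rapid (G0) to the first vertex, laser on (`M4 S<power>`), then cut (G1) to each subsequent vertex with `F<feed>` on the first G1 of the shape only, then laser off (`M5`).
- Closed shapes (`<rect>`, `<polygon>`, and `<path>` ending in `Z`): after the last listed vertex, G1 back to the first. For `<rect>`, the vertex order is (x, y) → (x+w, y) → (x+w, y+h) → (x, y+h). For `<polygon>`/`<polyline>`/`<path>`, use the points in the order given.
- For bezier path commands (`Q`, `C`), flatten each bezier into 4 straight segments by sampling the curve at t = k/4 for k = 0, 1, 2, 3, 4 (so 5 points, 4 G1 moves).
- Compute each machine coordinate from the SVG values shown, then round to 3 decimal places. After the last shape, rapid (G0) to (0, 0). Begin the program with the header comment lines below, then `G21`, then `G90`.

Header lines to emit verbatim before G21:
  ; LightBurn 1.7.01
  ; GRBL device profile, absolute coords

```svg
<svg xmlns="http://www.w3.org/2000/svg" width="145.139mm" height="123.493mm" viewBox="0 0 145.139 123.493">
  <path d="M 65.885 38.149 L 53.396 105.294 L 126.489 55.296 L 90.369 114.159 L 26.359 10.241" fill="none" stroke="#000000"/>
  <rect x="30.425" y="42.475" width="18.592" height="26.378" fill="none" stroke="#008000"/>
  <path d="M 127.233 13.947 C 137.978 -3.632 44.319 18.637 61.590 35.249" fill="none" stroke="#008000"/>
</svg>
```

; LightBurn 1.7.01
; GRBL device profile, absolute coords
G21
G90
G0 X65.885 Y85.344
M4 S350
G1 X53.396 Y18.199 F3107
G1 X126.489 Y68.197
G1 X90.369 Y9.334
G1 X26.359 Y113.252
M5
G0 X30.425 Y81.018
M4 S631
G1 X49.017 Y81.018 F1832
G1 X49.017 Y54.640
G1 X30.425 Y54.640
G1 X30.425 Y81.018
M5
G0 X127.233 Y109.546
M4 S631
G1 X119.081 Y115.970 F1832
G1 X91.964 Y111.717
G1 X66.072 Y101.053
G1 X61.590 Y88.244
M5
G0 X0.000 Y0.000

Since the viewBox matches the mm dimensions, user units are millimetres directly. The only transform is the Y-flip y_m = 123.493 − y_svg.

Shape 1 is a open polyline drawn with `<path>`. Its stroke #000000 means engrave at S350, F3107. After flipping Y the toolpath is (65.885,85.344) → (53.396,18.199) → (126.489,68.197) → (90.369,9.334) → (26.359,113.252).

Shape 2 is a rectangle drawn with `<rect>`. Its stroke #008000 means score at S631, F1832. After flipping Y the toolpath is (30.425,81.018) → (49.017,81.018) → (49.017,54.640) → (30.425,54.640) → (30.425,81.018), returning to the start.

Shape 3 is a cubic bezier drawn with `<path>`. Its stroke #008000 means score at S631, F1832. After flipping Y the toolpath is (127.233,109.546) → (119.081,115.970) → (91.964,111.717) → (66.072,101.053) → (61.590,88.244).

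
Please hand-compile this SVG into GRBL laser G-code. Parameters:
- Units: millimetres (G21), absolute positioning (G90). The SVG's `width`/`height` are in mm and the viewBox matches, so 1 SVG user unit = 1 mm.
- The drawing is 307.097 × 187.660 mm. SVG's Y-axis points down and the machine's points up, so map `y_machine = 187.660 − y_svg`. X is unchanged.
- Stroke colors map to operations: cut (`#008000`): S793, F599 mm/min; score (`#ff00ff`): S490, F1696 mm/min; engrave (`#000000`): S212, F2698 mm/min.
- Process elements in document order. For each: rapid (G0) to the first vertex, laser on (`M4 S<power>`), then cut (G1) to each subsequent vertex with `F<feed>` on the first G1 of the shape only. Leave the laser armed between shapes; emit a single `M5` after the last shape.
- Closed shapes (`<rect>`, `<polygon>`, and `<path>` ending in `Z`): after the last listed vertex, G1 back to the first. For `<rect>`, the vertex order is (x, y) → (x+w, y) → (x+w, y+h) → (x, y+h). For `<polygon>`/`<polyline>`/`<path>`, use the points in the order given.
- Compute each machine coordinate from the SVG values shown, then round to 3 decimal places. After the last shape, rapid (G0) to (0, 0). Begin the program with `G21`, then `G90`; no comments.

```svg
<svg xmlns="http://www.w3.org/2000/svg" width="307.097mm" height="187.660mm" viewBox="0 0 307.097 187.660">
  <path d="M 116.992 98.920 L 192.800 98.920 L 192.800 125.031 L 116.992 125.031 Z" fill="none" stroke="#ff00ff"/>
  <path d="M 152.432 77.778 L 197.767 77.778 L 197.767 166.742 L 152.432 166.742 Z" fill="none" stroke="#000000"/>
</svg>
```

G21
G90
G0 X116.992 Y88.740
M4 S490
G1 X192.800 Y88.740 F1696
G1 X192.800 Y62.629
G1 X116.992 Y62.629
G1 X116.992 Y88.740
G0 X152.432 Y109.882
M4 S212
G1 X197.767 Y109.882 F2698
G1 X197.767 Y20.918
G1 X152.432 Y20.918
G1 X152.432 Y109.882
M5
G0 X0.000 Y0.000

viewBox `0 0 307.097 187.660` with mm width/height → 1 unit = 1 mm. Flip: y_m = 187.660 − y_svg.

**Shape 1** — `<path>` rectangle, stroke `#ff00ff` → score (S490, F1696). Machine vertices: (116.992,88.740) → (192.800,88.740) → (192.800,62.629) → (116.992,62.629) → (116.992,88.740). Closed: final G1 returns to the first vertex.

**Shape 2** — `<path>` rectangle, stroke `#000000` → engrave (S212, F2698). Machine vertices: (152.432,109.882) → (197.767,109.882) → (197.767,20.918) → (152.432,20.918) → (152.432,109.882). Closed: final G1 returns to the first vertex.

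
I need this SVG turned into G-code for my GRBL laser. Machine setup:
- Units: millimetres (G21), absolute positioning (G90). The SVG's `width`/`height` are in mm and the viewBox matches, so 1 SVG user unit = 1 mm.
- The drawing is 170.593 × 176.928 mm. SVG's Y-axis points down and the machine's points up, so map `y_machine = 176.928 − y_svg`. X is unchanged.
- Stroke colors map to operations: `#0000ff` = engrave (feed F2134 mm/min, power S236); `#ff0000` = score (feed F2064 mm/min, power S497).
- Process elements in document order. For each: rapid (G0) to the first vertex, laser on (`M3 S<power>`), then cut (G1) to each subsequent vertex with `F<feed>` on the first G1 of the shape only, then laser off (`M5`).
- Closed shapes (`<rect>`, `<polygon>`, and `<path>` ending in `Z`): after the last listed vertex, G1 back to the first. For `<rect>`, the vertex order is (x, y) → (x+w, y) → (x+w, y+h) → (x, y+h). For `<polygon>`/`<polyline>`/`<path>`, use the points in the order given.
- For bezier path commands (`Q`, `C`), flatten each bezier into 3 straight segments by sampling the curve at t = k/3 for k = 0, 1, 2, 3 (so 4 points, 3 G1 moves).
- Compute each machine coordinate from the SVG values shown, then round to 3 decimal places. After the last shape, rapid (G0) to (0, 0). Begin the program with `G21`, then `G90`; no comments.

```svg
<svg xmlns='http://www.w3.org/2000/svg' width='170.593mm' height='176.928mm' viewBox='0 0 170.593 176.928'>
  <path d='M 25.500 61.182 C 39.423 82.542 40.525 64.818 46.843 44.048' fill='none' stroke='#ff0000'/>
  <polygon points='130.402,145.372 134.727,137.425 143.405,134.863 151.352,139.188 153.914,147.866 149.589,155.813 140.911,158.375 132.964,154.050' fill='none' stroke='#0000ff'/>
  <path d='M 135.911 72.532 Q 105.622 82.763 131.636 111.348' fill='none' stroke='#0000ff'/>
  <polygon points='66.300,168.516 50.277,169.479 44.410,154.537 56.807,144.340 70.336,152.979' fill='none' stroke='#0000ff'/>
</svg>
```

G21
G90
G0 X25.500 Y115.746
M3 S497
G1 X35.817 Y106.079 F2064
G1 X41.596 Y114.460
G1 X46.843 Y132.880
M5
G0 X130.402 Y31.556
M3 S236
G1 X134.727 Y39.503 F2134
G1 X143.405 Y42.065
G1 X151.352 Y37.740
G1 X153.914 Y29.062
G1 X149.589 Y21.115
G1 X140.911 Y18.553
G1 X132.964 Y22.878
G1 X130.402 Y31.556
M5
G0 X135.911 Y104.396
M3 S236
G1 X121.974 Y95.536 F2134
G1 X120.549 Y82.597
G1 X131.636 Y65.580
M5
G0 X66.300 Y8.412
M3 S236
G1 X50.277 Y7.449 F2134
G1 X44.410 Y22.391
G1 X56.807 Y32.588
G1 X70.336 Y23.949
G1 X66.300 Y8.412
M5
G0 X0.000 Y0.000

viewBox `0 0 170.593 176.928` with mm width/height → 1 unit = 1 mm. Flip: y_m = 176.928 − y_svg.

**Shape 1** — `<path>` cubic bezier, stroke `#ff0000` → score (S497, F2064). Control points (SVG): P0=(25.500,61.182), P1=(39.423,82.542), P2=(40.525,64.818), P3=(46.843,44.048); sampled at t=k/3. Machine vertices: (25.500,115.746) → (35.817,106.079) → (41.596,114.460) → (46.843,132.880). Open path.

**Shape 2** — `<polygon>` regular polygon, stroke `#0000ff` → engrave (S236, F2134). Machine vertices: (130.402,31.556) → (134.727,39.503) → (143.405,42.065) → (151.352,37.740) → (153.914,29.062) → (149.589,21.115) → (140.911,18.553) → (132.964,22.878) → (130.402,31.556). Closed: final G1 returns to the first vertex.

**Shape 3** — `<path>` quadratic bezier, stroke `#0000ff` → engrave (S236, F2134). Control points (SVG): P0=(135.911,72.532), P1=(105.622,82.763), P2=(131.636,111.348); sampled at t=k/3. Machine vertices: (135.911,104.396) → (121.974,95.536) → (120.549,82.597) → (131.636,65.580). Open path.

**Shape 4** — `<polygon>` regular polygon, stroke `#0000ff` → engrave (S236, F2134). Machine vertices: (66.300,8.412) → (50.277,7.449) → (44.410,22.391) → (56.807,32.588) → (70.336,23.949) → (66.300,8.412). Closed: final G1 returns to the first vertex.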